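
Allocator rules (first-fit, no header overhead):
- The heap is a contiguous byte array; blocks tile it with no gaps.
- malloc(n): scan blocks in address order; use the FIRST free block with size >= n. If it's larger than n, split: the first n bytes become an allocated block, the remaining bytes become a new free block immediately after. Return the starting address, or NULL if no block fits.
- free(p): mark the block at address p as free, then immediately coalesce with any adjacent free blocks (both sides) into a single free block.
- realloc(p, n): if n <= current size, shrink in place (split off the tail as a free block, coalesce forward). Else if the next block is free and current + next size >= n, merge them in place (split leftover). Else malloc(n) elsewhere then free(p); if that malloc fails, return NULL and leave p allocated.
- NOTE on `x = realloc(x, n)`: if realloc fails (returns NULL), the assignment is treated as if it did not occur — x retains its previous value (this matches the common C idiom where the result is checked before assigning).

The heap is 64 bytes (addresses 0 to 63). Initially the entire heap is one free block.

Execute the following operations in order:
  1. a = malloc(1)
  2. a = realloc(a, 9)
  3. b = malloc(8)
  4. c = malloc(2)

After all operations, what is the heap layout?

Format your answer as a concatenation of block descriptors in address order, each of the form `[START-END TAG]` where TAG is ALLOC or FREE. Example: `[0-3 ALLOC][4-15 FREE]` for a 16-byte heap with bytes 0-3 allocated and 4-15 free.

Op 1: a = malloc(1) -> a = 0; heap: [0-0 ALLOC][1-63 FREE]
Op 2: a = realloc(a, 9) -> a = 0; heap: [0-8 ALLOC][9-63 FREE]
Op 3: b = malloc(8) -> b = 9; heap: [0-8 ALLOC][9-16 ALLOC][17-63 FREE]
Op 4: c = malloc(2) -> c = 17; heap: [0-8 ALLOC][9-16 ALLOC][17-18 ALLOC][19-63 FREE]

Answer: [0-8 ALLOC][9-16 ALLOC][17-18 ALLOC][19-63 FREE]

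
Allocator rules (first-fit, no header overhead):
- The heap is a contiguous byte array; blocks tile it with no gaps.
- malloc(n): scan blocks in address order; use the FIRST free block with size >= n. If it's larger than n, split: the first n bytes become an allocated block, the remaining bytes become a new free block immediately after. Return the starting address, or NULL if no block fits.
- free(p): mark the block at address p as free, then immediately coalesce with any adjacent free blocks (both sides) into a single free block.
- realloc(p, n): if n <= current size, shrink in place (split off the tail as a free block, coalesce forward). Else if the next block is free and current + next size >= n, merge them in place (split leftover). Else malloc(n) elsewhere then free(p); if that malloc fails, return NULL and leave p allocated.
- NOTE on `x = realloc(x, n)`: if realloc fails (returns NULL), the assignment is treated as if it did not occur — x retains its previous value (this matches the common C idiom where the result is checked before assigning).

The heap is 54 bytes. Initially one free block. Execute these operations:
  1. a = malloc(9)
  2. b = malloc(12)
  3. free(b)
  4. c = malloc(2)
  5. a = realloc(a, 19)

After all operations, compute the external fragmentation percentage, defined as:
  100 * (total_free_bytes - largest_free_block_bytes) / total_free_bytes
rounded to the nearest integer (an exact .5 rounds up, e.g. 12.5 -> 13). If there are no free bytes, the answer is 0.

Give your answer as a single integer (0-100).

Answer: 27

Derivation:
Op 1: a = malloc(9) -> a = 0; heap: [0-8 ALLOC][9-53 FREE]
Op 2: b = malloc(12) -> b = 9; heap: [0-8 ALLOC][9-20 ALLOC][21-53 FREE]
Op 3: free(b) -> (freed b); heap: [0-8 ALLOC][9-53 FREE]
Op 4: c = malloc(2) -> c = 9; heap: [0-8 ALLOC][9-10 ALLOC][11-53 FREE]
Op 5: a = realloc(a, 19) -> a = 11; heap: [0-8 FREE][9-10 ALLOC][11-29 ALLOC][30-53 FREE]
Free blocks: [9 24] total_free=33 largest=24 -> 100*(33-24)/33 = 900/33 ≈ 27.273 -> rounds to 27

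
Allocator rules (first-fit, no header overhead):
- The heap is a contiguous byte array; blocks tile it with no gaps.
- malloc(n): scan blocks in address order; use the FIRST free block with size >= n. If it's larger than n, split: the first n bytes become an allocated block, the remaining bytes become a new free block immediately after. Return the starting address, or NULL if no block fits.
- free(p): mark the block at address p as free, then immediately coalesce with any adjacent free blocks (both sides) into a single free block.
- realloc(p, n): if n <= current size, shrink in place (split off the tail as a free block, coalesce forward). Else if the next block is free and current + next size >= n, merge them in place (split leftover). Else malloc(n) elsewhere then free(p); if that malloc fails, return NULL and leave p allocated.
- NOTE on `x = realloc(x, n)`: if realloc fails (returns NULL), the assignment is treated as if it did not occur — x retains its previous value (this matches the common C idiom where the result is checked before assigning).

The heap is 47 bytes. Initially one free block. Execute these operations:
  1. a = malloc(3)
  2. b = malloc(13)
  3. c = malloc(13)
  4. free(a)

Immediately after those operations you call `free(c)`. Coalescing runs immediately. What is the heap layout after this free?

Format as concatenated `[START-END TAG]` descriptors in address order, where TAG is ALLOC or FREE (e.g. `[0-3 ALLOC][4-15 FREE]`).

Op 1: a = malloc(3) -> a = 0; heap: [0-2 ALLOC][3-46 FREE]
Op 2: b = malloc(13) -> b = 3; heap: [0-2 ALLOC][3-15 ALLOC][16-46 FREE]
Op 3: c = malloc(13) -> c = 16; heap: [0-2 ALLOC][3-15 ALLOC][16-28 ALLOC][29-46 FREE]
Op 4: free(a) -> (freed a); heap: [0-2 FREE][3-15 ALLOC][16-28 ALLOC][29-46 FREE]
free(c): c = 16 -> block [16-28 ALLOC]; mark free, coalesce with adjacent free neighbors -> [0-2 FREE][3-15 ALLOC][16-46 FREE]

Answer: [0-2 FREE][3-15 ALLOC][16-46 FREE]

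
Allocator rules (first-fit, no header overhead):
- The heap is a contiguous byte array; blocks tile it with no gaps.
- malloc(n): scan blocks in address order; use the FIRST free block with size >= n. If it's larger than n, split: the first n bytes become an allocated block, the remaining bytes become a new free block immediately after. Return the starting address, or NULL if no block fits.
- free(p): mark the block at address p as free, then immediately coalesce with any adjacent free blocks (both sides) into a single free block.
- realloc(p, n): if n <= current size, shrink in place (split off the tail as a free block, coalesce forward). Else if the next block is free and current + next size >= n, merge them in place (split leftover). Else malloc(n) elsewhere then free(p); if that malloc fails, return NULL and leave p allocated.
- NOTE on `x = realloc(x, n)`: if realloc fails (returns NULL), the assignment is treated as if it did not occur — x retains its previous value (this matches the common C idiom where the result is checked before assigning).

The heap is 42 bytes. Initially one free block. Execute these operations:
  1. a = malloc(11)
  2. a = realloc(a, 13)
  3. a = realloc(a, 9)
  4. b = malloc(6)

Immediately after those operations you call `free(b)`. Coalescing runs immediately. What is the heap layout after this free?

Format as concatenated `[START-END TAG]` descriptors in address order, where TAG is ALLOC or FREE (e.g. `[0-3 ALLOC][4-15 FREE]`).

Answer: [0-8 ALLOC][9-41 FREE]

Derivation:
Op 1: a = malloc(11) -> a = 0; heap: [0-10 ALLOC][11-41 FREE]
Op 2: a = realloc(a, 13) -> a = 0; heap: [0-12 ALLOC][13-41 FREE]
Op 3: a = realloc(a, 9) -> a = 0; heap: [0-8 ALLOC][9-41 FREE]
Op 4: b = malloc(6) -> b = 9; heap: [0-8 ALLOC][9-14 ALLOC][15-41 FREE]
free(b): b = 9 -> block [9-14 ALLOC]; mark free, coalesce with adjacent free neighbors -> [0-8 ALLOC][9-41 FREE]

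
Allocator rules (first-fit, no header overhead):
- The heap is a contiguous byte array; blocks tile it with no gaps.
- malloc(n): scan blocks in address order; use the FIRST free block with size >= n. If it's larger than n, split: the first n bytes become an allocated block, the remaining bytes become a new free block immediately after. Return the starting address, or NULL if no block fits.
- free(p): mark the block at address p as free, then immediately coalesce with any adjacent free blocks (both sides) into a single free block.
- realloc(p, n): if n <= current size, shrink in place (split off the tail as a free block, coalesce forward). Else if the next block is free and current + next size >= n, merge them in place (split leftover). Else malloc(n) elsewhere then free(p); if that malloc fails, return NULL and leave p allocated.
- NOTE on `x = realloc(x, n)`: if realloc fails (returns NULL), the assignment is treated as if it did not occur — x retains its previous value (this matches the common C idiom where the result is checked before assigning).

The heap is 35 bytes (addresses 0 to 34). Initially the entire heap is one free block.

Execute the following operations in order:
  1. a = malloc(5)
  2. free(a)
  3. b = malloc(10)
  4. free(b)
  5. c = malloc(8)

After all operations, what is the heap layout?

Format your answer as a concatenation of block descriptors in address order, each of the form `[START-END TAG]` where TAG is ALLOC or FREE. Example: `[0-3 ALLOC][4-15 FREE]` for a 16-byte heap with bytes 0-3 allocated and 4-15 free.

Op 1: a = malloc(5) -> a = 0; heap: [0-4 ALLOC][5-34 FREE]
Op 2: free(a) -> (freed a); heap: [0-34 FREE]
Op 3: b = malloc(10) -> b = 0; heap: [0-9 ALLOC][10-34 FREE]
Op 4: free(b) -> (freed b); heap: [0-34 FREE]
Op 5: c = malloc(8) -> c = 0; heap: [0-7 ALLOC][8-34 FREE]

Answer: [0-7 ALLOC][8-34 FREE]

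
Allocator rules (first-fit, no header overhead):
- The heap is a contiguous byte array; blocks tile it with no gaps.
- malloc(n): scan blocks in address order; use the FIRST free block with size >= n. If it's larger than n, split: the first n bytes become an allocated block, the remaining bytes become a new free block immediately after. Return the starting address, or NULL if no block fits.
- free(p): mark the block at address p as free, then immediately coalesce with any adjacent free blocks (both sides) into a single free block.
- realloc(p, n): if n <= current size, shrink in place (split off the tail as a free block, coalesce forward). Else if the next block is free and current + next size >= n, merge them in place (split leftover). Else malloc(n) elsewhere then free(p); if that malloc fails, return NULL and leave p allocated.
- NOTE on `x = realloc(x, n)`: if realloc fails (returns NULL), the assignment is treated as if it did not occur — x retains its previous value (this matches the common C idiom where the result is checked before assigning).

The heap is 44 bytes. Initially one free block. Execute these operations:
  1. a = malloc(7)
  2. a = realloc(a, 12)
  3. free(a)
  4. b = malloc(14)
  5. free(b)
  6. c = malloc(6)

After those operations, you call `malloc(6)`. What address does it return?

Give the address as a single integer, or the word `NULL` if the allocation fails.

Answer: 6

Derivation:
Op 1: a = malloc(7) -> a = 0; heap: [0-6 ALLOC][7-43 FREE]
Op 2: a = realloc(a, 12) -> a = 0; heap: [0-11 ALLOC][12-43 FREE]
Op 3: free(a) -> (freed a); heap: [0-43 FREE]
Op 4: b = malloc(14) -> b = 0; heap: [0-13 ALLOC][14-43 FREE]
Op 5: free(b) -> (freed b); heap: [0-43 FREE]
Op 6: c = malloc(6) -> c = 0; heap: [0-5 ALLOC][6-43 FREE]
malloc(6): first-fit scan over [0-5 ALLOC][6-43 FREE] -> 6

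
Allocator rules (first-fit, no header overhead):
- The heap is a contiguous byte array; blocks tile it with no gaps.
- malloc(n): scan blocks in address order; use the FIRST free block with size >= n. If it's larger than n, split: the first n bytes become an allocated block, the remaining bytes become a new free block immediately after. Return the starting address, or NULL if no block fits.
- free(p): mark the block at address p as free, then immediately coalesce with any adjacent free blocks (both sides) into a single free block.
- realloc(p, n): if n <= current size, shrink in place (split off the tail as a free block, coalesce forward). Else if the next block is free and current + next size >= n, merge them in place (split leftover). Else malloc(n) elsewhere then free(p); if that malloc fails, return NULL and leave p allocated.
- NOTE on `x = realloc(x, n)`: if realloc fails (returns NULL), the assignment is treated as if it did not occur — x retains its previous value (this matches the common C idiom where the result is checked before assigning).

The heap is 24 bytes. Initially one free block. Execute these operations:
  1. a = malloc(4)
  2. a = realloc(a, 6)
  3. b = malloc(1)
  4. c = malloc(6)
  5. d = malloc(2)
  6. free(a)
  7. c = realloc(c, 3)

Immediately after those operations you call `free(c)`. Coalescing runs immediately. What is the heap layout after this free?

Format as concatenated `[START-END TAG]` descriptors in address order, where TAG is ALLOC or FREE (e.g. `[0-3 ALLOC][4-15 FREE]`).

Answer: [0-5 FREE][6-6 ALLOC][7-12 FREE][13-14 ALLOC][15-23 FREE]

Derivation:
Op 1: a = malloc(4) -> a = 0; heap: [0-3 ALLOC][4-23 FREE]
Op 2: a = realloc(a, 6) -> a = 0; heap: [0-5 ALLOC][6-23 FREE]
Op 3: b = malloc(1) -> b = 6; heap: [0-5 ALLOC][6-6 ALLOC][7-23 FREE]
Op 4: c = malloc(6) -> c = 7; heap: [0-5 ALLOC][6-6 ALLOC][7-12 ALLOC][13-23 FREE]
Op 5: d = malloc(2) -> d = 13; heap: [0-5 ALLOC][6-6 ALLOC][7-12 ALLOC][13-14 ALLOC][15-23 FREE]
Op 6: free(a) -> (freed a); heap: [0-5 FREE][6-6 ALLOC][7-12 ALLOC][13-14 ALLOC][15-23 FREE]
Op 7: c = realloc(c, 3) -> c = 7; heap: [0-5 FREE][6-6 ALLOC][7-9 ALLOC][10-12 FREE][13-14 ALLOC][15-23 FREE]
free(c): c = 7 -> block [7-9 ALLOC]; mark free, coalesce with adjacent free neighbors -> [0-5 FREE][6-6 ALLOC][7-12 FREE][13-14 ALLOC][15-23 FREE]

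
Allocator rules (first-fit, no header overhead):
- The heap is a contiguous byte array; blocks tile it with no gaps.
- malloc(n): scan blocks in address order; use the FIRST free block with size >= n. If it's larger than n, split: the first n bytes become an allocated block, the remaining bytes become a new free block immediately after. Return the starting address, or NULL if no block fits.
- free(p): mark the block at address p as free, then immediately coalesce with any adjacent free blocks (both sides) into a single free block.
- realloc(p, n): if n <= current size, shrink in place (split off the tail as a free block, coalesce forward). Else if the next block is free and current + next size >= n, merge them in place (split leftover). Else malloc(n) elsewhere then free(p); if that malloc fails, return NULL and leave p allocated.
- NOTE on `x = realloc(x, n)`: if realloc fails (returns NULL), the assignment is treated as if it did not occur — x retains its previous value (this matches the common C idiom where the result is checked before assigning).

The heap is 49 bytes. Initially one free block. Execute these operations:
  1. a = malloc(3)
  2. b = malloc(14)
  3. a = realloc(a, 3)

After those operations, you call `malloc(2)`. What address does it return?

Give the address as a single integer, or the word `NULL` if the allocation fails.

Answer: 17

Derivation:
Op 1: a = malloc(3) -> a = 0; heap: [0-2 ALLOC][3-48 FREE]
Op 2: b = malloc(14) -> b = 3; heap: [0-2 ALLOC][3-16 ALLOC][17-48 FREE]
Op 3: a = realloc(a, 3) -> a = 0; heap: [0-2 ALLOC][3-16 ALLOC][17-48 FREE]
malloc(2): first-fit scan over [0-2 ALLOC][3-16 ALLOC][17-48 FREE] -> 17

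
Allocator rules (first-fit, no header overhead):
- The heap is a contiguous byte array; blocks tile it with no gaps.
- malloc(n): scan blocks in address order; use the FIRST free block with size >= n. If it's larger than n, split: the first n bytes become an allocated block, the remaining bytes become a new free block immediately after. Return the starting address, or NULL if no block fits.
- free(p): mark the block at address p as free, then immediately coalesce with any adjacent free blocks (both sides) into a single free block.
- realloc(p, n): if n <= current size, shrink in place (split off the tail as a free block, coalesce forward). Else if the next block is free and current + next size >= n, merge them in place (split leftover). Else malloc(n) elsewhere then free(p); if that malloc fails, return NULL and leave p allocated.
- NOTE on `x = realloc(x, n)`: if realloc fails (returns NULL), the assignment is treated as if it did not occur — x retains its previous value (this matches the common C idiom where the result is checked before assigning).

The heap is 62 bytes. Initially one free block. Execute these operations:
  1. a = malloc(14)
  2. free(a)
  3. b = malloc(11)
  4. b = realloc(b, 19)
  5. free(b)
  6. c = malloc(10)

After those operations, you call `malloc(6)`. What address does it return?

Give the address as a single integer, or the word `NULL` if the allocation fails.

Answer: 10

Derivation:
Op 1: a = malloc(14) -> a = 0; heap: [0-13 ALLOC][14-61 FREE]
Op 2: free(a) -> (freed a); heap: [0-61 FREE]
Op 3: b = malloc(11) -> b = 0; heap: [0-10 ALLOC][11-61 FREE]
Op 4: b = realloc(b, 19) -> b = 0; heap: [0-18 ALLOC][19-61 FREE]
Op 5: free(b) -> (freed b); heap: [0-61 FREE]
Op 6: c = malloc(10) -> c = 0; heap: [0-9 ALLOC][10-61 FREE]
malloc(6): first-fit scan over [0-9 ALLOC][10-61 FREE] -> 10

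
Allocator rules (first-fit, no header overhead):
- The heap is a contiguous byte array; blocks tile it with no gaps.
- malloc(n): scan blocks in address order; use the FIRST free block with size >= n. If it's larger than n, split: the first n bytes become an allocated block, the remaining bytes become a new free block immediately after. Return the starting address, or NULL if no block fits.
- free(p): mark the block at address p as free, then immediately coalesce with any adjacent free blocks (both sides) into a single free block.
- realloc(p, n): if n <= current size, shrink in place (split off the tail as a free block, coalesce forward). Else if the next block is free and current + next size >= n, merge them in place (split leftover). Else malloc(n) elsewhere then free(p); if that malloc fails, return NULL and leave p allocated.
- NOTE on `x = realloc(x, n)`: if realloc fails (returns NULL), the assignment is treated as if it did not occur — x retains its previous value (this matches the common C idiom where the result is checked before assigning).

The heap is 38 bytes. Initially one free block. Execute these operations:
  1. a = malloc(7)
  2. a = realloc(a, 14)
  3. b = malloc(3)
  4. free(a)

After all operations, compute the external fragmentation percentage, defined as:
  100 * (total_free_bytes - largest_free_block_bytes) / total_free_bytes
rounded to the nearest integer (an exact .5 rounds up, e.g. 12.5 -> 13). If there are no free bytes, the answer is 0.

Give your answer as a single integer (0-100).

Op 1: a = malloc(7) -> a = 0; heap: [0-6 ALLOC][7-37 FREE]
Op 2: a = realloc(a, 14) -> a = 0; heap: [0-13 ALLOC][14-37 FREE]
Op 3: b = malloc(3) -> b = 14; heap: [0-13 ALLOC][14-16 ALLOC][17-37 FREE]
Op 4: free(a) -> (freed a); heap: [0-13 FREE][14-16 ALLOC][17-37 FREE]
Free blocks: [14 21] total_free=35 largest=21 -> 100*(35-21)/35 = 1400/35 = 40

Answer: 40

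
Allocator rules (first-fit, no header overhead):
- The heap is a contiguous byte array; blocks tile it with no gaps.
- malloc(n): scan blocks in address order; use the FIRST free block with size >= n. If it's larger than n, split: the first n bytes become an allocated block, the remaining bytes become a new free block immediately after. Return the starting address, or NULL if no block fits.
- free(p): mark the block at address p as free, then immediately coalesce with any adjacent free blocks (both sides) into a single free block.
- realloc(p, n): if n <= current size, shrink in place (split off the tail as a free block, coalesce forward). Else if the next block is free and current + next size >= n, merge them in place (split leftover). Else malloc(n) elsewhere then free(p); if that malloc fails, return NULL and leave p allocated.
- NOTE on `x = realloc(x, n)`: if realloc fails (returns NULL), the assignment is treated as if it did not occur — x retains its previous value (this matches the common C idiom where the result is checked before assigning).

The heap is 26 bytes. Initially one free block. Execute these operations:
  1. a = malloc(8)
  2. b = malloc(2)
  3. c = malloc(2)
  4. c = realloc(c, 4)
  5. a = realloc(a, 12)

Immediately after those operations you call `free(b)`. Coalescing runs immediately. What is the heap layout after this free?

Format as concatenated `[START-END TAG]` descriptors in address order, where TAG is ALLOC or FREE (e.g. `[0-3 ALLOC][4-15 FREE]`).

Op 1: a = malloc(8) -> a = 0; heap: [0-7 ALLOC][8-25 FREE]
Op 2: b = malloc(2) -> b = 8; heap: [0-7 ALLOC][8-9 ALLOC][10-25 FREE]
Op 3: c = malloc(2) -> c = 10; heap: [0-7 ALLOC][8-9 ALLOC][10-11 ALLOC][12-25 FREE]
Op 4: c = realloc(c, 4) -> c = 10; heap: [0-7 ALLOC][8-9 ALLOC][10-13 ALLOC][14-25 FREE]
Op 5: a = realloc(a, 12) -> a = 14; heap: [0-7 FREE][8-9 ALLOC][10-13 ALLOC][14-25 ALLOC]
free(b): b = 8 -> block [8-9 ALLOC]; mark free, coalesce with adjacent free neighbors -> [0-9 FREE][10-13 ALLOC][14-25 ALLOC]

Answer: [0-9 FREE][10-13 ALLOC][14-25 ALLOC]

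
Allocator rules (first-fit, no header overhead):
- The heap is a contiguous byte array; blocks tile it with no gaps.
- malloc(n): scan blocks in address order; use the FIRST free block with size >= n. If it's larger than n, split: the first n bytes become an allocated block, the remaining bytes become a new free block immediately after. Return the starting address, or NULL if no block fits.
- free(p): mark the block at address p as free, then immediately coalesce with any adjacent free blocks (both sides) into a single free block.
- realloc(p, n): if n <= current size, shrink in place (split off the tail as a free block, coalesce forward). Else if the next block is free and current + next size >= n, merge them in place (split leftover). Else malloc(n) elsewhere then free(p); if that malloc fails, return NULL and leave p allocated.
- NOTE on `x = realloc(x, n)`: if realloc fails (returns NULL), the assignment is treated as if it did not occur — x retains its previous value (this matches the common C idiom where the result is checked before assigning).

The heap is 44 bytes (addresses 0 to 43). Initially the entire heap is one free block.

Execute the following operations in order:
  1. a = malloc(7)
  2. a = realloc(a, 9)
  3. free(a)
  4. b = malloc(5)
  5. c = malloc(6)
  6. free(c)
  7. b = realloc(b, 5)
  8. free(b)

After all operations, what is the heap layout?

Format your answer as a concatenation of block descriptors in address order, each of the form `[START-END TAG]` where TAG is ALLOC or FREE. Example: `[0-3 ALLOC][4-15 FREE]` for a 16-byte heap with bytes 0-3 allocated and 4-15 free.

Answer: [0-43 FREE]

Derivation:
Op 1: a = malloc(7) -> a = 0; heap: [0-6 ALLOC][7-43 FREE]
Op 2: a = realloc(a, 9) -> a = 0; heap: [0-8 ALLOC][9-43 FREE]
Op 3: free(a) -> (freed a); heap: [0-43 FREE]
Op 4: b = malloc(5) -> b = 0; heap: [0-4 ALLOC][5-43 FREE]
Op 5: c = malloc(6) -> c = 5; heap: [0-4 ALLOC][5-10 ALLOC][11-43 FREE]
Op 6: free(c) -> (freed c); heap: [0-4 ALLOC][5-43 FREE]
Op 7: b = realloc(b, 5) -> b = 0; heap: [0-4 ALLOC][5-43 FREE]
Op 8: free(b) -> (freed b); heap: [0-43 FREE]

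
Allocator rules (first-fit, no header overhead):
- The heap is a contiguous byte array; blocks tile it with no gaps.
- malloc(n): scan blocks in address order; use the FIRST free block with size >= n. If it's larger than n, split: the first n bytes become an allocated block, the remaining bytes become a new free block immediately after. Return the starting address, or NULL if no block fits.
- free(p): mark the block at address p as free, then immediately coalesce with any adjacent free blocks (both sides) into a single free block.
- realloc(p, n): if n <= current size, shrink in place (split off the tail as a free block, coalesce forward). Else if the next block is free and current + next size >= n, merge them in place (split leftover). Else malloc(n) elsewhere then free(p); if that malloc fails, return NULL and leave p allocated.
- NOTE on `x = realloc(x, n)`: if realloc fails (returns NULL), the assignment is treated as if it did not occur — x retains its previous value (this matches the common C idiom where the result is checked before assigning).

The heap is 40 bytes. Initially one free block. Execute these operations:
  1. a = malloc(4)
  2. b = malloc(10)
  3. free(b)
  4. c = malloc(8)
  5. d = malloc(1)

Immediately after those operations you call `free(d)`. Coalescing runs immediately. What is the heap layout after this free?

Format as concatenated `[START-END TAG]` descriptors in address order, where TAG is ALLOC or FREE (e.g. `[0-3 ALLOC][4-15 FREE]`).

Answer: [0-3 ALLOC][4-11 ALLOC][12-39 FREE]

Derivation:
Op 1: a = malloc(4) -> a = 0; heap: [0-3 ALLOC][4-39 FREE]
Op 2: b = malloc(10) -> b = 4; heap: [0-3 ALLOC][4-13 ALLOC][14-39 FREE]
Op 3: free(b) -> (freed b); heap: [0-3 ALLOC][4-39 FREE]
Op 4: c = malloc(8) -> c = 4; heap: [0-3 ALLOC][4-11 ALLOC][12-39 FREE]
Op 5: d = malloc(1) -> d = 12; heap: [0-3 ALLOC][4-11 ALLOC][12-12 ALLOC][13-39 FREE]
free(d): d = 12 -> block [12-12 ALLOC]; mark free, coalesce with adjacent free neighbors -> [0-3 ALLOC][4-11 ALLOC][12-39 FREE]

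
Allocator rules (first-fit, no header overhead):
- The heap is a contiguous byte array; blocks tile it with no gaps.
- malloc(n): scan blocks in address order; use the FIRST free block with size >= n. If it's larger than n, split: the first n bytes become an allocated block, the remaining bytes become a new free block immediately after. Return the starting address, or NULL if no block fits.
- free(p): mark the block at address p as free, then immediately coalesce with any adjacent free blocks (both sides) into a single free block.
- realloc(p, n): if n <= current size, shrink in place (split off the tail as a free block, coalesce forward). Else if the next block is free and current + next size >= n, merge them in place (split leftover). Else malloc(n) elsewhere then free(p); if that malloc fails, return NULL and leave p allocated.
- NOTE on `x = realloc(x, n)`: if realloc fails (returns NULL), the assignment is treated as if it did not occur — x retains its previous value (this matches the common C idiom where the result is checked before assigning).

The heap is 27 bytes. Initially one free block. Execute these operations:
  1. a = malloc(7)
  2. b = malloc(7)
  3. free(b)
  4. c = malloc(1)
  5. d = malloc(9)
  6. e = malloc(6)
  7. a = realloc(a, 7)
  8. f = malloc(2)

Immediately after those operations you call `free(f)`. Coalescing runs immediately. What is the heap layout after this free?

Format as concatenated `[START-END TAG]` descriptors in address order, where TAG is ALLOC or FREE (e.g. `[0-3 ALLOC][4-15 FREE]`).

Answer: [0-6 ALLOC][7-7 ALLOC][8-16 ALLOC][17-22 ALLOC][23-26 FREE]

Derivation:
Op 1: a = malloc(7) -> a = 0; heap: [0-6 ALLOC][7-26 FREE]
Op 2: b = malloc(7) -> b = 7; heap: [0-6 ALLOC][7-13 ALLOC][14-26 FREE]
Op 3: free(b) -> (freed b); heap: [0-6 ALLOC][7-26 FREE]
Op 4: c = malloc(1) -> c = 7; heap: [0-6 ALLOC][7-7 ALLOC][8-26 FREE]
Op 5: d = malloc(9) -> d = 8; heap: [0-6 ALLOC][7-7 ALLOC][8-16 ALLOC][17-26 FREE]
Op 6: e = malloc(6) -> e = 17; heap: [0-6 ALLOC][7-7 ALLOC][8-16 ALLOC][17-22 ALLOC][23-26 FREE]
Op 7: a = realloc(a, 7) -> a = 0; heap: [0-6 ALLOC][7-7 ALLOC][8-16 ALLOC][17-22 ALLOC][23-26 FREE]
Op 8: f = malloc(2) -> f = 23; heap: [0-6 ALLOC][7-7 ALLOC][8-16 ALLOC][17-22 ALLOC][23-24 ALLOC][25-26 FREE]
free(f): f = 23 -> block [23-24 ALLOC]; mark free, coalesce with adjacent free neighbors -> [0-6 ALLOC][7-7 ALLOC][8-16 ALLOC][17-22 ALLOC][23-26 FREE]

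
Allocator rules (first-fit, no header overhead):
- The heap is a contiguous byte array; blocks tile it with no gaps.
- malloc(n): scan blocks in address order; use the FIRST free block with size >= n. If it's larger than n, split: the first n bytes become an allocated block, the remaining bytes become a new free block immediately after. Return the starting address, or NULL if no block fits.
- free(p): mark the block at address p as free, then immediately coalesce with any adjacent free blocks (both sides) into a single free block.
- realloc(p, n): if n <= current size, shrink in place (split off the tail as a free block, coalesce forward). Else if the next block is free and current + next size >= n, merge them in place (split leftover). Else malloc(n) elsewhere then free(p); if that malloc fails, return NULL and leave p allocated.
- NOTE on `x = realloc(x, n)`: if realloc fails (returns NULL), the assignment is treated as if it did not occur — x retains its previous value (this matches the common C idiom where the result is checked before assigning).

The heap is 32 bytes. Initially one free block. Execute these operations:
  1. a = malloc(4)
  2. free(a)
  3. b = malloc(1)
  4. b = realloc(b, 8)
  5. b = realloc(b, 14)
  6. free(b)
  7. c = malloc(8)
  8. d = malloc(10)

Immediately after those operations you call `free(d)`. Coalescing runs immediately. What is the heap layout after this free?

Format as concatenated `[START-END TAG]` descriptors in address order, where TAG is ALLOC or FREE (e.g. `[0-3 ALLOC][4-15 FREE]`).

Op 1: a = malloc(4) -> a = 0; heap: [0-3 ALLOC][4-31 FREE]
Op 2: free(a) -> (freed a); heap: [0-31 FREE]
Op 3: b = malloc(1) -> b = 0; heap: [0-0 ALLOC][1-31 FREE]
Op 4: b = realloc(b, 8) -> b = 0; heap: [0-7 ALLOC][8-31 FREE]
Op 5: b = realloc(b, 14) -> b = 0; heap: [0-13 ALLOC][14-31 FREE]
Op 6: free(b) -> (freed b); heap: [0-31 FREE]
Op 7: c = malloc(8) -> c = 0; heap: [0-7 ALLOC][8-31 FREE]
Op 8: d = malloc(10) -> d = 8; heap: [0-7 ALLOC][8-17 ALLOC][18-31 FREE]
free(d): d = 8 -> block [8-17 ALLOC]; mark free, coalesce with adjacent free neighbors -> [0-7 ALLOC][8-31 FREE]

Answer: [0-7 ALLOC][8-31 FREE]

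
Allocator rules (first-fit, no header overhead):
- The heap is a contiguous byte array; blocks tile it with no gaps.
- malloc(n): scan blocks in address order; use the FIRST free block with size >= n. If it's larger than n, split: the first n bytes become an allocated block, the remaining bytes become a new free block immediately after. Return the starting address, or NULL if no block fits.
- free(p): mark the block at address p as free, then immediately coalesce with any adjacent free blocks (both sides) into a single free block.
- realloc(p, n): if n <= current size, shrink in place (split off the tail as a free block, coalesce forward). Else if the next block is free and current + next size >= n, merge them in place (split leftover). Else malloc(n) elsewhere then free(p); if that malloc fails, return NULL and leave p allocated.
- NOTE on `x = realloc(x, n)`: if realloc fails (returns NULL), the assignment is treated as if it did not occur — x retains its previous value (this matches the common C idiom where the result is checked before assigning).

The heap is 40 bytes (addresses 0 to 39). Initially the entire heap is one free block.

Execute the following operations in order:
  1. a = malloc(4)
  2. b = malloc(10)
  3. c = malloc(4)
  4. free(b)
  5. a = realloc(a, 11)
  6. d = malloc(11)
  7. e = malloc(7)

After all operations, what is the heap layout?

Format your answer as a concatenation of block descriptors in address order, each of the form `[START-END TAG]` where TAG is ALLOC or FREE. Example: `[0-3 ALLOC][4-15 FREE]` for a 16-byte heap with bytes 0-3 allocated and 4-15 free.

Op 1: a = malloc(4) -> a = 0; heap: [0-3 ALLOC][4-39 FREE]
Op 2: b = malloc(10) -> b = 4; heap: [0-3 ALLOC][4-13 ALLOC][14-39 FREE]
Op 3: c = malloc(4) -> c = 14; heap: [0-3 ALLOC][4-13 ALLOC][14-17 ALLOC][18-39 FREE]
Op 4: free(b) -> (freed b); heap: [0-3 ALLOC][4-13 FREE][14-17 ALLOC][18-39 FREE]
Op 5: a = realloc(a, 11) -> a = 0; heap: [0-10 ALLOC][11-13 FREE][14-17 ALLOC][18-39 FREE]
Op 6: d = malloc(11) -> d = 18; heap: [0-10 ALLOC][11-13 FREE][14-17 ALLOC][18-28 ALLOC][29-39 FREE]
Op 7: e = malloc(7) -> e = 29; heap: [0-10 ALLOC][11-13 FREE][14-17 ALLOC][18-28 ALLOC][29-35 ALLOC][36-39 FREE]

Answer: [0-10 ALLOC][11-13 FREE][14-17 ALLOC][18-28 ALLOC][29-35 ALLOC][36-39 FREE]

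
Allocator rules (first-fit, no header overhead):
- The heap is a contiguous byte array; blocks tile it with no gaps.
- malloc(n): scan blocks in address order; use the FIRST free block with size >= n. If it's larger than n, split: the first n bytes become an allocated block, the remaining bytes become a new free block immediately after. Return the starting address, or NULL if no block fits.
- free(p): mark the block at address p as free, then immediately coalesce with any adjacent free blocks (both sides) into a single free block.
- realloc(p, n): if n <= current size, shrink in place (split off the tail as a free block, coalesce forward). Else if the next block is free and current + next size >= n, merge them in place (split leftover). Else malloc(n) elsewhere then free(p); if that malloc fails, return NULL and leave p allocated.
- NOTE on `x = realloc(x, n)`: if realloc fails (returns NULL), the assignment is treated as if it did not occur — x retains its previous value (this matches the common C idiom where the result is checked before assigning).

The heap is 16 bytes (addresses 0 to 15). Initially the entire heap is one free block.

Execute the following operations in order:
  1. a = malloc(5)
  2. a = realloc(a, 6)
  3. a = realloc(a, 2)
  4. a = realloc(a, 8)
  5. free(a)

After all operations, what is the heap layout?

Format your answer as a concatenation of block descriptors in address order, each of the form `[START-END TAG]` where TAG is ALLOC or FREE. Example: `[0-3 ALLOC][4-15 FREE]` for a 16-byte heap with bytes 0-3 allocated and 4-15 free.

Answer: [0-15 FREE]

Derivation:
Op 1: a = malloc(5) -> a = 0; heap: [0-4 ALLOC][5-15 FREE]
Op 2: a = realloc(a, 6) -> a = 0; heap: [0-5 ALLOC][6-15 FREE]
Op 3: a = realloc(a, 2) -> a = 0; heap: [0-1 ALLOC][2-15 FREE]
Op 4: a = realloc(a, 8) -> a = 0; heap: [0-7 ALLOC][8-15 FREE]
Op 5: free(a) -> (freed a); heap: [0-15 FREE]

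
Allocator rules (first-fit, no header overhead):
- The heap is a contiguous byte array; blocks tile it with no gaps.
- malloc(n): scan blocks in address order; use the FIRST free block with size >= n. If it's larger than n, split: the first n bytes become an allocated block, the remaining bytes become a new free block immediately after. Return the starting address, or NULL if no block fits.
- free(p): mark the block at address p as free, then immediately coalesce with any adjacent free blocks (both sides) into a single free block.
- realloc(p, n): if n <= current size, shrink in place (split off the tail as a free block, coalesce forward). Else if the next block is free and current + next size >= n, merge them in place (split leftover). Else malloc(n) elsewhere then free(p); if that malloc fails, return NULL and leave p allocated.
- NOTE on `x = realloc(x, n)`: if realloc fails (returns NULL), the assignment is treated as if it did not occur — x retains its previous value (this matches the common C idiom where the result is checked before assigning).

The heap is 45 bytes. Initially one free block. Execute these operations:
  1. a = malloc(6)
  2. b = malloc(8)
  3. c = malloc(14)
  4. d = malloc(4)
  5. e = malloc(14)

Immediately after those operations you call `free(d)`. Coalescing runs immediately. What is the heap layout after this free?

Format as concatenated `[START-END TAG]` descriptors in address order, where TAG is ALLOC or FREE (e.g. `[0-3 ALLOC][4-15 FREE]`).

Op 1: a = malloc(6) -> a = 0; heap: [0-5 ALLOC][6-44 FREE]
Op 2: b = malloc(8) -> b = 6; heap: [0-5 ALLOC][6-13 ALLOC][14-44 FREE]
Op 3: c = malloc(14) -> c = 14; heap: [0-5 ALLOC][6-13 ALLOC][14-27 ALLOC][28-44 FREE]
Op 4: d = malloc(4) -> d = 28; heap: [0-5 ALLOC][6-13 ALLOC][14-27 ALLOC][28-31 ALLOC][32-44 FREE]
Op 5: e = malloc(14) -> e = NULL; heap: [0-5 ALLOC][6-13 ALLOC][14-27 ALLOC][28-31 ALLOC][32-44 FREE]
free(d): d = 28 -> block [28-31 ALLOC]; mark free, coalesce with adjacent free neighbors -> [0-5 ALLOC][6-13 ALLOC][14-27 ALLOC][28-44 FREE]

Answer: [0-5 ALLOC][6-13 ALLOC][14-27 ALLOC][28-44 FREE]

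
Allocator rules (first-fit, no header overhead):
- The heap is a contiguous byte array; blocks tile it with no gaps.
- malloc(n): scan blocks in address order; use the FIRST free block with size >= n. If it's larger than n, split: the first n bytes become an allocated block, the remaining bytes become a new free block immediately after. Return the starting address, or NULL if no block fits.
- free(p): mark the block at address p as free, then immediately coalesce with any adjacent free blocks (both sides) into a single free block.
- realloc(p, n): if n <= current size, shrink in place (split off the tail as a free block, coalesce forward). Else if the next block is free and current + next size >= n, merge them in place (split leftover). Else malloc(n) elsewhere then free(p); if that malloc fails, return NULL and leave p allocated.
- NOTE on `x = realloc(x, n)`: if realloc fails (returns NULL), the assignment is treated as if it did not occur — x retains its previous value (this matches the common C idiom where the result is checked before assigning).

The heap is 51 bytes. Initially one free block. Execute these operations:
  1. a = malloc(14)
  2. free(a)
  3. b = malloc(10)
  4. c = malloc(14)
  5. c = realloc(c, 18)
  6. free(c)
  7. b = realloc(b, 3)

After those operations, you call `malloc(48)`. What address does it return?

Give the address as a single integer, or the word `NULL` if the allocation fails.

Answer: 3

Derivation:
Op 1: a = malloc(14) -> a = 0; heap: [0-13 ALLOC][14-50 FREE]
Op 2: free(a) -> (freed a); heap: [0-50 FREE]
Op 3: b = malloc(10) -> b = 0; heap: [0-9 ALLOC][10-50 FREE]
Op 4: c = malloc(14) -> c = 10; heap: [0-9 ALLOC][10-23 ALLOC][24-50 FREE]
Op 5: c = realloc(c, 18) -> c = 10; heap: [0-9 ALLOC][10-27 ALLOC][28-50 FREE]
Op 6: free(c) -> (freed c); heap: [0-9 ALLOC][10-50 FREE]
Op 7: b = realloc(b, 3) -> b = 0; heap: [0-2 ALLOC][3-50 FREE]
malloc(48): first-fit scan over [0-2 ALLOC][3-50 FREE] -> 3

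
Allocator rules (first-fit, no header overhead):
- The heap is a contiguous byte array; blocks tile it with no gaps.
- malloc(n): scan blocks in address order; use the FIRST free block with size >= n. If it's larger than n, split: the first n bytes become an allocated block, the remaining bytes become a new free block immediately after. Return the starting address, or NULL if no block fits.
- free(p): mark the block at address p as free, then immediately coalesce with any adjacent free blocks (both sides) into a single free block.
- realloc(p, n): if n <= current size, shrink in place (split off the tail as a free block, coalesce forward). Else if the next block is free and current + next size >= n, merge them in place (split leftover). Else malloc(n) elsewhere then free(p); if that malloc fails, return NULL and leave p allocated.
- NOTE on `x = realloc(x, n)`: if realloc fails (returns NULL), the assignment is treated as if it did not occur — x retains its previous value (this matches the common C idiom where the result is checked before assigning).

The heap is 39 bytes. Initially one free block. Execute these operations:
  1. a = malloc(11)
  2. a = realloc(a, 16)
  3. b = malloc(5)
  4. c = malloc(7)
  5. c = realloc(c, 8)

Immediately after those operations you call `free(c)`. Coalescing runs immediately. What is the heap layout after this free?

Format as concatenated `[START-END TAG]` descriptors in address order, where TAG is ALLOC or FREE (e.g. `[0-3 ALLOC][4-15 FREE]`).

Answer: [0-15 ALLOC][16-20 ALLOC][21-38 FREE]

Derivation:
Op 1: a = malloc(11) -> a = 0; heap: [0-10 ALLOC][11-38 FREE]
Op 2: a = realloc(a, 16) -> a = 0; heap: [0-15 ALLOC][16-38 FREE]
Op 3: b = malloc(5) -> b = 16; heap: [0-15 ALLOC][16-20 ALLOC][21-38 FREE]
Op 4: c = malloc(7) -> c = 21; heap: [0-15 ALLOC][16-20 ALLOC][21-27 ALLOC][28-38 FREE]
Op 5: c = realloc(c, 8) -> c = 21; heap: [0-15 ALLOC][16-20 ALLOC][21-28 ALLOC][29-38 FREE]
free(c): c = 21 -> block [21-28 ALLOC]; mark free, coalesce with adjacent free neighbors -> [0-15 ALLOC][16-20 ALLOC][21-38 FREE]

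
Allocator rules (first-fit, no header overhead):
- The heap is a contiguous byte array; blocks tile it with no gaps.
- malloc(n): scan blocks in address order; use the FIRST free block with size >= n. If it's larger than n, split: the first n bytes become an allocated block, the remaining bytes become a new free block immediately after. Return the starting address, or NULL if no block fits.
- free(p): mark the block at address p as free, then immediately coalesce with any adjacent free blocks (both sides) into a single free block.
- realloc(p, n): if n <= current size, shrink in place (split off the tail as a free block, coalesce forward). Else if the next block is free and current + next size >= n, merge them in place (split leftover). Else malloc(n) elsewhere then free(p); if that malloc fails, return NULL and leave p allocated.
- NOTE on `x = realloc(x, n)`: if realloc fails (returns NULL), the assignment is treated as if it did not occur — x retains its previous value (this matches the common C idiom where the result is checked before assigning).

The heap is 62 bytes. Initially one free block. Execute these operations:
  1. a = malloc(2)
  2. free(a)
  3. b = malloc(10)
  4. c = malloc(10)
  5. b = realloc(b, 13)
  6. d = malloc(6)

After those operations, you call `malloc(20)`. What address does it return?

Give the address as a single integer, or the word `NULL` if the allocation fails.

Op 1: a = malloc(2) -> a = 0; heap: [0-1 ALLOC][2-61 FREE]
Op 2: free(a) -> (freed a); heap: [0-61 FREE]
Op 3: b = malloc(10) -> b = 0; heap: [0-9 ALLOC][10-61 FREE]
Op 4: c = malloc(10) -> c = 10; heap: [0-9 ALLOC][10-19 ALLOC][20-61 FREE]
Op 5: b = realloc(b, 13) -> b = 20; heap: [0-9 FREE][10-19 ALLOC][20-32 ALLOC][33-61 FREE]
Op 6: d = malloc(6) -> d = 0; heap: [0-5 ALLOC][6-9 FREE][10-19 ALLOC][20-32 ALLOC][33-61 FREE]
malloc(20): first-fit scan over [0-5 ALLOC][6-9 FREE][10-19 ALLOC][20-32 ALLOC][33-61 FREE] -> 33

Answer: 33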